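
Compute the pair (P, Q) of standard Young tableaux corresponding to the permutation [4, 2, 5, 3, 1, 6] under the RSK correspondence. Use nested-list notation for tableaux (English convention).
P = [[1, 3, 6], [2, 5], [4]], Q = [[1, 3, 6], [2, 4], [5]]

Insert each entry of the permutation into P by Schensted row insertion, recording in Q the position of each new cell.

Insert 4: appended to row 1. P = [[4]], Q = [[1]].
Insert 2: 2 bumps 4 from row 1; 4 starts row 2. P = [[2], [4]], Q = [[1], [2]].
Insert 5: appended to row 1. P = [[2, 5], [4]], Q = [[1, 3], [2]].
Insert 3: 3 bumps 5 from row 1; 5 appends to row 2. P = [[2, 3], [4, 5]], Q = [[1, 3], [2, 4]].
Insert 1: 1 bumps 2 from row 1; 2 bumps 4 from row 2; 4 starts row 3. P = [[1, 3], [2, 5], [4]], Q = [[1, 3], [2, 4], [5]].
Insert 6: appended to row 1. P = [[1, 3, 6], [2, 5], [4]], Q = [[1, 3, 6], [2, 4], [5]].

So P = [[1, 3, 6], [2, 5], [4]], Q = [[1, 3, 6], [2, 4], [5]].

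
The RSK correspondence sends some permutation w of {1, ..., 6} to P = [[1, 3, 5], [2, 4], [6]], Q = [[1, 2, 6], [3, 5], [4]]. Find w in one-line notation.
Reverse the RSK construction: for i from n down to 1, find the cell of Q containing i, remove the entry at that cell from P, and reverse-bump it up through P; the value ejected from row 1 is w(i).

Step i=6: Q has 6 at row 1, column 3; remove that cell from P, ejecting 5. So w(6) = 5. P is now [[1, 3], [2, 4], [6]].
Step i=5: Q has 5 at row 2, column 2; remove 4 from row 2 of P and reverse-bump: 4 enters row 1 and ejects 3. So w(5) = 3. P is now [[1, 4], [2], [6]].
Step i=4: Q has 4 at row 3, column 1; remove 6 from row 3 of P and reverse-bump: 6 enters row 2 and ejects 2; 2 enters row 1 and ejects 1. So w(4) = 1. P is now [[2, 4], [6]].
Step i=3: Q has 3 at row 2, column 1; remove 6 from row 2 of P and reverse-bump: 6 enters row 1 and ejects 4. So w(3) = 4. P is now [[2, 6]].
Step i=2: Q has 2 at row 1, column 2; remove that cell from P, ejecting 6. So w(2) = 6. P is now [[2]].
Step i=1: Q has 1 at row 1, column 1; remove that cell from P, ejecting 2. So w(1) = 2. P is now [].

So w = 2 6 4 1 3 5.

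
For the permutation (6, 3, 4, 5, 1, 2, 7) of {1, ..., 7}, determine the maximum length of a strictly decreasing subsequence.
3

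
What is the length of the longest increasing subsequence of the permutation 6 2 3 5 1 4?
3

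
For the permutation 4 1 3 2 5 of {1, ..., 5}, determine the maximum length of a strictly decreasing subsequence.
3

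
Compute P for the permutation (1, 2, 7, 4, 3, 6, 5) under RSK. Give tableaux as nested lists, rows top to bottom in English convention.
P = [[1, 2, 3, 5], [4, 6], [7]]

Insert 1: appended to row 1. P = [[1]].
Insert 2: appended to row 1. P = [[1, 2]].
Insert 7: appended to row 1. P = [[1, 2, 7]].
Insert 4: 4 bumps 7 from row 1; 7 starts row 2. P = [[1, 2, 4], [7]].
Insert 3: 3 bumps 4 from row 1; 4 bumps 7 from row 2; 7 starts row 3. P = [[1, 2, 3], [4], [7]].
Insert 6: appended to row 1. P = [[1, 2, 3, 6], [4], [7]].
Insert 5: 5 bumps 6 from row 1; 6 appends to row 2. P = [[1, 2, 3, 5], [4, 6], [7]].

So P = [[1, 2, 3, 5], [4, 6], [7]].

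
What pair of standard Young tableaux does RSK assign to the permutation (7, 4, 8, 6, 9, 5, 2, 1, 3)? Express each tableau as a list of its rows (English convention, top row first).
P = [[1, 3, 9], [2, 5], [4, 8], [6], [7]], Q = [[1, 3, 5], [2, 4], [6, 9], [7], [8]]

Insert each entry of the permutation into P by Schensted row insertion, recording in Q the position of each new cell.

Insert 7: appended to row 1. P = [[7]].
Insert 4: 4 bumps 7 from row 1; 7 starts row 2. P = [[4], [7]].
Insert 8: appended to row 1. P = [[4, 8], [7]].
Insert 6: 6 bumps 8 from row 1; 8 appends to row 2. P = [[4, 6], [7, 8]].
Insert 9: appended to row 1. P = [[4, 6, 9], [7, 8]].
Insert 5: 5 bumps 6 from row 1; 6 bumps 7 from row 2; 7 starts row 3. P = [[4, 5, 9], [6, 8], [7]].
Insert 2: 2 bumps 4 from row 1; 4 bumps 6 from row 2; 6 bumps 7 from row 3; 7 starts row 4. P = [[2, 5, 9], [4, 8], [6], [7]].
Insert 1: 1 bumps 2 from row 1; 2 bumps 4 from row 2; 4 bumps 6 from row 3; 6 bumps 7 from row 4; 7 starts row 5. P = [[1, 5, 9], [2, 8], [4], [6], [7]].
Insert 3: 3 bumps 5 from row 1; 5 bumps 8 from row 2; 8 appends to row 3. P = [[1, 3, 9], [2, 5], [4, 8], [6], [7]].

So P = [[1, 3, 9], [2, 5], [4, 8], [6], [7]], Q = [[1, 3, 5], [2, 4], [6, 9], [7], [8]].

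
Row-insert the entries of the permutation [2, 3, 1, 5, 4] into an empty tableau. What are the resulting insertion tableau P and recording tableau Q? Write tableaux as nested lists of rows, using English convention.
Insert each entry of the permutation into P by Schensted row insertion, recording in Q the position of each new cell.

Insert 2: appended to row 1. P = [[2]].
Insert 3: appended to row 1. P = [[2, 3]].
Insert 1: 1 bumps 2 from row 1; 2 starts row 2. P = [[1, 3], [2]].
Insert 5: appended to row 1. P = [[1, 3, 5], [2]].
Insert 4: 4 bumps 5 from row 1; 5 appends to row 2. P = [[1, 3, 4], [2, 5]].

So P = [[1, 3, 4], [2, 5]], Q = [[1, 2, 4], [3, 5]].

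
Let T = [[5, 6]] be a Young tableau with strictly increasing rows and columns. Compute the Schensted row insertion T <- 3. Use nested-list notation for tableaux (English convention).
In row 1, 3 replaces 5 (the leftmost entry greater than 3); 5 is bumped to row 2. 5 starts a new row 2. The new tableau is [[3, 6], [5]].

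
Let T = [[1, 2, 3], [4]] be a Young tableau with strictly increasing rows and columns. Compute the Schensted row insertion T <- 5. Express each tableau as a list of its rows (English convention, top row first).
[[1, 2, 3, 5], [4]]

5 is larger than every entry of row 1, so it is appended to row 1. The new tableau is [[1, 2, 3, 5], [4]].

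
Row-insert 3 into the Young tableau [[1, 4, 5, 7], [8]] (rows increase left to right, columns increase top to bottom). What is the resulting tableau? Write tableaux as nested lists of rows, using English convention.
In row 1, 3 replaces 4 (the leftmost entry greater than 3); 4 is bumped to row 2. In row 2, 4 replaces 8 (the leftmost entry greater than 4); 8 is bumped to row 3. 8 starts a new row 3. The new tableau is [[1, 3, 5, 7], [4], [8]].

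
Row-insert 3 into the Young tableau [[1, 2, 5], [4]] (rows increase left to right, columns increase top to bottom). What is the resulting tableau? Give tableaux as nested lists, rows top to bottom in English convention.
[[1, 2, 3], [4, 5]]

In row 1, 3 replaces 5 (the leftmost entry greater than 3); 5 is bumped to row 2. 5 is appended to row 2. The new tableau is [[1, 2, 3], [4, 5]].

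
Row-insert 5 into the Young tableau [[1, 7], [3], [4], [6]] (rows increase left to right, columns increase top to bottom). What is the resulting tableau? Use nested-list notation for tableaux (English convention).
In row 1, 5 replaces 7 (the leftmost entry greater than 5); 7 is bumped to row 2. 7 is appended to row 2. The new tableau is [[1, 5], [3, 7], [4], [6]].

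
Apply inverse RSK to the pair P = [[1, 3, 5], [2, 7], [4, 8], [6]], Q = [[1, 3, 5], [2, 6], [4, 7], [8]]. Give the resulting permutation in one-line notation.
6 2 4 3 8 7 5 1

Reverse the RSK construction: for i from n down to 1, find the cell of Q containing i, remove the entry at that cell from P, and reverse-bump it up through P; the value ejected from row 1 is w(i).

Step i=8: Q has 8 at row 4, column 1; remove 6 from row 4 of P and reverse-bump: 6 enters row 3 and ejects 4; 4 enters row 2 and ejects 2; 2 enters row 1 and ejects 1. So w(8) = 1. P is now [[2, 3, 5], [4, 7], [6, 8]].
Step i=7: Q has 7 at row 3, column 2; remove 8 from row 3 of P and reverse-bump: 8 enters row 2 and ejects 7; 7 enters row 1 and ejects 5. So w(7) = 5. P is now [[2, 3, 7], [4, 8], [6]].
Step i=6: Q has 6 at row 2, column 2; remove 8 from row 2 of P and reverse-bump: 8 enters row 1 and ejects 7. So w(6) = 7. P is now [[2, 3, 8], [4], [6]].
Step i=5: Q has 5 at row 1, column 3; remove that cell from P, ejecting 8. So w(5) = 8. P is now [[2, 3], [4], [6]].
Step i=4: Q has 4 at row 3, column 1; remove 6 from row 3 of P and reverse-bump: 6 enters row 2 and ejects 4; 4 enters row 1 and ejects 3. So w(4) = 3. P is now [[2, 4], [6]].
Step i=3: Q has 3 at row 1, column 2; remove that cell from P, ejecting 4. So w(3) = 4. P is now [[2], [6]].
Step i=2: Q has 2 at row 2, column 1; remove 6 from row 2 of P and reverse-bump: 6 enters row 1 and ejects 2. So w(2) = 2. P is now [[6]].
Step i=1: Q has 1 at row 1, column 1; remove that cell from P, ejecting 6. So w(1) = 6. P is now [].

So w = 6 2 4 3 8 7 5 1.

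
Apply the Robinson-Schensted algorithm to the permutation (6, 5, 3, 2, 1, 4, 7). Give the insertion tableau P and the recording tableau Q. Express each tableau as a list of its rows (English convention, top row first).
P = [[1, 4, 7], [2], [3], [5], [6]], Q = [[1, 6, 7], [2], [3], [4], [5]]

Insert each entry of the permutation into P by Schensted row insertion, recording in Q the position of each new cell.

After inserting 6: P = [[6]].
After inserting 5: P = [[5], [6]].
After inserting 3: P = [[3], [5], [6]].
After inserting 2: P = [[2], [3], [5], [6]].
After inserting 1: P = [[1], [2], [3], [5], [6]].
After inserting 4: P = [[1, 4], [2], [3], [5], [6]].
After inserting 7: P = [[1, 4, 7], [2], [3], [5], [6]].

So P = [[1, 4, 7], [2], [3], [5], [6]], Q = [[1, 6, 7], [2], [3], [4], [5]].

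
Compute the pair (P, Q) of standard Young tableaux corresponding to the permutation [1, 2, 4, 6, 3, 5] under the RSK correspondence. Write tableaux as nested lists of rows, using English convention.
P = [[1, 2, 3, 5], [4, 6]], Q = [[1, 2, 3, 4], [5, 6]]

Insert each entry of the permutation into P by Schensted row insertion, recording in Q the position of each new cell.

After inserting 1: P = [[1]].
After inserting 2: P = [[1, 2]].
After inserting 4: P = [[1, 2, 4]].
After inserting 6: P = [[1, 2, 4, 6]].
After inserting 3: P = [[1, 2, 3, 6], [4]].
After inserting 5: P = [[1, 2, 3, 5], [4, 6]].

So P = [[1, 2, 3, 5], [4, 6]], Q = [[1, 2, 3, 4], [5, 6]].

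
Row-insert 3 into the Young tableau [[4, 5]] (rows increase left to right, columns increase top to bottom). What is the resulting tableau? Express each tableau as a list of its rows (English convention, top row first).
[[3, 5], [4]]

In row 1, 3 replaces 4 (the leftmost entry greater than 3); 4 is bumped to row 2. 4 starts a new row 2. The new tableau is [[3, 5], [4]].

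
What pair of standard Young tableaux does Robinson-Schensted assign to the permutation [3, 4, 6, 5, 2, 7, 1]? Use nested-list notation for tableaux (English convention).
P = [[1, 4, 5, 7], [2], [3], [6]], Q = [[1, 2, 3, 6], [4], [5], [7]]

Insert each entry of the permutation into P by Schensted row insertion, recording in Q the position of each new cell.

Insert 3: appended to row 1. P = [[3]], Q = [[1]].
Insert 4: appended to row 1. P = [[3, 4]], Q = [[1, 2]].
Insert 6: appended to row 1. P = [[3, 4, 6]], Q = [[1, 2, 3]].
Insert 5: 5 bumps 6 from row 1; 6 starts row 2. P = [[3, 4, 5], [6]], Q = [[1, 2, 3], [4]].
Insert 2: 2 bumps 3 from row 1; 3 bumps 6 from row 2; 6 starts row 3. P = [[2, 4, 5], [3], [6]], Q = [[1, 2, 3], [4], [5]].
Insert 7: appended to row 1. P = [[2, 4, 5, 7], [3], [6]], Q = [[1, 2, 3, 6], [4], [5]].
Insert 1: 1 bumps 2 from row 1; 2 bumps 3 from row 2; 3 bumps 6 from row 3; 6 starts row 4. P = [[1, 4, 5, 7], [2], [3], [6]], Q = [[1, 2, 3, 6], [4], [5], [7]].

So P = [[1, 4, 5, 7], [2], [3], [6]], Q = [[1, 2, 3, 6], [4], [5], [7]].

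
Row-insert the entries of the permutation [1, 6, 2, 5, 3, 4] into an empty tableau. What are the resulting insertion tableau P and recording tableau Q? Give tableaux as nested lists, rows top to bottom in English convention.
Insert each entry of the permutation into P by Schensted row insertion, recording in Q the position of each new cell.

After inserting 1: P = [[1]].
After inserting 6: P = [[1, 6]].
After inserting 2: P = [[1, 2], [6]].
After inserting 5: P = [[1, 2, 5], [6]].
After inserting 3: P = [[1, 2, 3], [5], [6]].
After inserting 4: P = [[1, 2, 3, 4], [5], [6]].

So P = [[1, 2, 3, 4], [5], [6]], Q = [[1, 2, 4, 6], [3], [5]].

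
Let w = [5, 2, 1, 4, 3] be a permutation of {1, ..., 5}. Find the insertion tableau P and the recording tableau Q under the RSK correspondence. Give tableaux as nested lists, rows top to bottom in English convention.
Insert each entry of the permutation into P by Schensted row insertion, recording in Q the position of each new cell.

Insert 5: appended to row 1. P = [[5]], Q = [[1]].
Insert 2: 2 bumps 5 from row 1; 5 starts row 2. P = [[2], [5]], Q = [[1], [2]].
Insert 1: 1 bumps 2 from row 1; 2 bumps 5 from row 2; 5 starts row 3. P = [[1], [2], [5]], Q = [[1], [2], [3]].
Insert 4: appended to row 1. P = [[1, 4], [2], [5]], Q = [[1, 4], [2], [3]].
Insert 3: 3 bumps 4 from row 1; 4 appends to row 2. P = [[1, 3], [2, 4], [5]], Q = [[1, 4], [2, 5], [3]].

So P = [[1, 3], [2, 4], [5]], Q = [[1, 4], [2, 5], [3]].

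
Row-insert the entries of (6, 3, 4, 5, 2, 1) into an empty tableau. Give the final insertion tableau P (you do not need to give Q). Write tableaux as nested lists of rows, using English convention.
Insert 6: appended to row 1. P = [[6]].
Insert 3: 3 bumps 6 from row 1; 6 starts row 2. P = [[3], [6]].
Insert 4: appended to row 1. P = [[3, 4], [6]].
Insert 5: appended to row 1. P = [[3, 4, 5], [6]].
Insert 2: 2 bumps 3 from row 1; 3 bumps 6 from row 2; 6 starts row 3. P = [[2, 4, 5], [3], [6]].
Insert 1: 1 bumps 2 from row 1; 2 bumps 3 from row 2; 3 bumps 6 from row 3; 6 starts row 4. P = [[1, 4, 5], [2], [3], [6]].

So P = [[1, 4, 5], [2], [3], [6]].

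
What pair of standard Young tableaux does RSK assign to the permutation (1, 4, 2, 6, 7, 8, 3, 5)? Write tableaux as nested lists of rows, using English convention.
P = [[1, 2, 3, 5, 8], [4, 6, 7]], Q = [[1, 2, 4, 5, 6], [3, 7, 8]]

Insert each entry of the permutation into P by Schensted row insertion, recording in Q the position of each new cell.

Insert 1: appended to row 1. P = [[1]].
Insert 4: appended to row 1. P = [[1, 4]].
Insert 2: 2 bumps 4 from row 1; 4 starts row 2. P = [[1, 2], [4]].
Insert 6: appended to row 1. P = [[1, 2, 6], [4]].
Insert 7: appended to row 1. P = [[1, 2, 6, 7], [4]].
Insert 8: appended to row 1. P = [[1, 2, 6, 7, 8], [4]].
Insert 3: 3 bumps 6 from row 1; 6 appends to row 2. P = [[1, 2, 3, 7, 8], [4, 6]].
Insert 5: 5 bumps 7 from row 1; 7 appends to row 2. P = [[1, 2, 3, 5, 8], [4, 6, 7]].

So P = [[1, 2, 3, 5, 8], [4, 6, 7]], Q = [[1, 2, 4, 5, 6], [3, 7, 8]].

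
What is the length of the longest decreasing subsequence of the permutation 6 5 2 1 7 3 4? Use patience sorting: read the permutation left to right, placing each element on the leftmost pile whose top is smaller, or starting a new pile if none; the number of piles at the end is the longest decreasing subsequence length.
4

6: new pile. tops = [6]
5: new pile. tops = [6, 5]
2: new pile. tops = [6, 5, 2]
1: new pile. tops = [6, 5, 2, 1]
7: onto pile 1 (replacing 6). tops = [7, 5, 2, 1]
3: onto pile 3 (replacing 2). tops = [7, 5, 3, 1]
4: onto pile 3 (replacing 3). tops = [7, 5, 4, 1]

4 piles, so the longest decreasing subsequence has length 4.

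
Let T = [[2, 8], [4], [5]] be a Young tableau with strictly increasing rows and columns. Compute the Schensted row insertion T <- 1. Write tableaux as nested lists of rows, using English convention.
In row 1, 1 replaces 2 (the leftmost entry greater than 1); 2 is bumped to row 2. In row 2, 2 replaces 4 (the leftmost entry greater than 2); 4 is bumped to row 3. In row 3, 4 replaces 5 (the leftmost entry greater than 4); 5 is bumped to row 4. 5 starts a new row 4. The new tableau is [[1, 8], [2], [4], [5]].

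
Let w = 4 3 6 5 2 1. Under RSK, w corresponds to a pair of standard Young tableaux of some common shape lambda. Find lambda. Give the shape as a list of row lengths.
[2, 2, 1, 1]

Row-insert each entry into an empty tableau.

After inserting 4: P = [[4]].
After inserting 3: P = [[3], [4]].
After inserting 6: P = [[3, 6], [4]].
After inserting 5: P = [[3, 5], [4, 6]].
After inserting 2: P = [[2, 5], [3, 6], [4]].
After inserting 1: P = [[1, 5], [2, 6], [3], [4]].

The final insertion tableau P = [[1, 5], [2, 6], [3], [4]] has shape [2, 2, 1, 1].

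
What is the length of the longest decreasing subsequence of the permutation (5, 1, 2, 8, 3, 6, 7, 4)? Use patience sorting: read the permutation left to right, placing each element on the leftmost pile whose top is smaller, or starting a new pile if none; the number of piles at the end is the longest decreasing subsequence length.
5: new pile. tops = [5]
1: new pile. tops = [5, 1]
2: onto pile 2 (replacing 1). tops = [5, 2]
8: onto pile 1 (replacing 5). tops = [8, 2]
3: onto pile 2 (replacing 2). tops = [8, 3]
6: onto pile 2 (replacing 3). tops = [8, 6]
7: onto pile 2 (replacing 6). tops = [8, 7]
4: new pile. tops = [8, 7, 4]

3 piles, so the longest decreasing subsequence has length 3.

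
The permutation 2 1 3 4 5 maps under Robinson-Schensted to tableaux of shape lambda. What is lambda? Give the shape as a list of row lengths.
[4, 1]

Row-insert each entry into an empty tableau.

After inserting 2: P = [[2]].
After inserting 1: P = [[1], [2]].
After inserting 3: P = [[1, 3], [2]].
After inserting 4: P = [[1, 3, 4], [2]].
After inserting 5: P = [[1, 3, 4, 5], [2]].

The final insertion tableau P = [[1, 3, 4, 5], [2]] has shape [4, 1].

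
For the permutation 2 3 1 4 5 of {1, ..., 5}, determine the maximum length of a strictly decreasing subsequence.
2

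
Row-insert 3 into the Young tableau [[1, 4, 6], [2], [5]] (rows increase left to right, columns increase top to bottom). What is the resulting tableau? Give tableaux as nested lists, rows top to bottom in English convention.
In row 1, 3 replaces 4 (the leftmost entry greater than 3); 4 is bumped to row 2. 4 is appended to row 2. The new tableau is [[1, 3, 6], [2, 4], [5]].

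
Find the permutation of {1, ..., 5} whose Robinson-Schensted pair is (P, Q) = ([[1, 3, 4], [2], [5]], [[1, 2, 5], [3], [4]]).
2 5 3 1 4

Reverse the RSK construction: for i from n down to 1, find the cell of Q containing i, remove the entry at that cell from P, and reverse-bump it up through P; the value ejected from row 1 is w(i).

Step i=5: Q has 5 at row 1, column 3; remove that cell from P, ejecting 4. So w(5) = 4. P is now [[1, 3], [2], [5]].
Step i=4: Q has 4 at row 3, column 1; remove 5 from row 3 of P and reverse-bump: 5 enters row 2 and ejects 2; 2 enters row 1 and ejects 1. So w(4) = 1. P is now [[2, 3], [5]].
Step i=3: Q has 3 at row 2, column 1; remove 5 from row 2 of P and reverse-bump: 5 enters row 1 and ejects 3. So w(3) = 3. P is now [[2, 5]].
Step i=2: Q has 2 at row 1, column 2; remove that cell from P, ejecting 5. So w(2) = 5. P is now [[2]].
Step i=1: Q has 1 at row 1, column 1; remove that cell from P, ejecting 2. So w(1) = 2. P is now [].

So w = 2 5 3 1 4.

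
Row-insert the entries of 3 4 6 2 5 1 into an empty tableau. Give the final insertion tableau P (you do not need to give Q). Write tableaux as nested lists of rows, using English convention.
Insert 3: appended to row 1. P = [[3]].
Insert 4: appended to row 1. P = [[3, 4]].
Insert 6: appended to row 1. P = [[3, 4, 6]].
Insert 2: 2 bumps 3 from row 1; 3 starts row 2. P = [[2, 4, 6], [3]].
Insert 5: 5 bumps 6 from row 1; 6 appends to row 2. P = [[2, 4, 5], [3, 6]].
Insert 1: 1 bumps 2 from row 1; 2 bumps 3 from row 2; 3 starts row 3. P = [[1, 4, 5], [2, 6], [3]].

So P = [[1, 4, 5], [2, 6], [3]].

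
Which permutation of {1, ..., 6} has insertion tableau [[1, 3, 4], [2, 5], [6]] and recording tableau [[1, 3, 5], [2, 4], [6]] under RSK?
Reverse the RSK construction: for i from n down to 1, find the cell of Q containing i, remove the entry at that cell from P, and reverse-bump it up through P; the value ejected from row 1 is w(i).

Step i=6: Q has 6 at row 3, column 1; remove 6 from row 3 of P and reverse-bump: 6 enters row 2 and ejects 5; 5 enters row 1 and ejects 4. So w(6) = 4. P is now [[1, 3, 5], [2, 6]].
Step i=5: Q has 5 at row 1, column 3; remove that cell from P, ejecting 5. So w(5) = 5. P is now [[1, 3], [2, 6]].
Step i=4: Q has 4 at row 2, column 2; remove 6 from row 2 of P and reverse-bump: 6 enters row 1 and ejects 3. So w(4) = 3. P is now [[1, 6], [2]].
Step i=3: Q has 3 at row 1, column 2; remove that cell from P, ejecting 6. So w(3) = 6. P is now [[1], [2]].
Step i=2: Q has 2 at row 2, column 1; remove 2 from row 2 of P and reverse-bump: 2 enters row 1 and ejects 1. So w(2) = 1. P is now [[2]].
Step i=1: Q has 1 at row 1, column 1; remove that cell from P, ejecting 2. So w(1) = 2. P is now [].

So w = 2 1 6 3 5 4.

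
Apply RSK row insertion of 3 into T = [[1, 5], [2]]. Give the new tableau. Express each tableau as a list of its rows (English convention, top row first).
In row 1, 3 replaces 5 (the leftmost entry greater than 3); 5 is bumped to row 2. 5 is appended to row 2. The new tableau is [[1, 3], [2, 5]].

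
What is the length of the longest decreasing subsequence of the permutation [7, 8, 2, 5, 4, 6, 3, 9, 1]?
5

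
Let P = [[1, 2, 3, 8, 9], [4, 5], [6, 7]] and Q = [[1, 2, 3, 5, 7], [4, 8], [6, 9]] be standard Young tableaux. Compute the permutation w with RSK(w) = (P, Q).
1 6 7 4 8 2 9 5 3

Reverse the RSK construction: for i from n down to 1, find the cell of Q containing i, remove the entry at that cell from P, and reverse-bump it up through P; the value ejected from row 1 is w(i).

Step i=9: Q has 9 at row 3, column 2; remove 7 from row 3 of P and reverse-bump: 7 enters row 2 and ejects 5; 5 enters row 1 and ejects 3. So w(9) = 3. P is now [[1, 2, 5, 8, 9], [4, 7], [6]].
Step i=8: Q has 8 at row 2, column 2; remove 7 from row 2 of P and reverse-bump: 7 enters row 1 and ejects 5. So w(8) = 5. P is now [[1, 2, 7, 8, 9], [4], [6]].
Step i=7: Q has 7 at row 1, column 5; remove that cell from P, ejecting 9. So w(7) = 9. P is now [[1, 2, 7, 8], [4], [6]].
Step i=6: Q has 6 at row 3, column 1; remove 6 from row 3 of P and reverse-bump: 6 enters row 2 and ejects 4; 4 enters row 1 and ejects 2. So w(6) = 2. P is now [[1, 4, 7, 8], [6]].
Step i=5: Q has 5 at row 1, column 4; remove that cell from P, ejecting 8. So w(5) = 8. P is now [[1, 4, 7], [6]].
Step i=4: Q has 4 at row 2, column 1; remove 6 from row 2 of P and reverse-bump: 6 enters row 1 and ejects 4. So w(4) = 4. P is now [[1, 6, 7]].
Step i=3: Q has 3 at row 1, column 3; remove that cell from P, ejecting 7. So w(3) = 7. P is now [[1, 6]].
Step i=2: Q has 2 at row 1, column 2; remove that cell from P, ejecting 6. So w(2) = 6. P is now [[1]].
Step i=1: Q has 1 at row 1, column 1; remove that cell from P, ejecting 1. So w(1) = 1. P is now [].

So w = 1 6 7 4 8 2 9 5 3.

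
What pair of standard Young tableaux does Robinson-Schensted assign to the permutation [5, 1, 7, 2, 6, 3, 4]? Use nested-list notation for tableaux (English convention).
P = [[1, 2, 3, 4], [5, 6], [7]], Q = [[1, 3, 5, 7], [2, 4], [6]]

Insert each entry of the permutation into P by Schensted row insertion, recording in Q the position of each new cell.

Insert 5: appended to row 1. P = [[5]].
Insert 1: 1 bumps 5 from row 1; 5 starts row 2. P = [[1], [5]].
Insert 7: appended to row 1. P = [[1, 7], [5]].
Insert 2: 2 bumps 7 from row 1; 7 appends to row 2. P = [[1, 2], [5, 7]].
Insert 6: appended to row 1. P = [[1, 2, 6], [5, 7]].
Insert 3: 3 bumps 6 from row 1; 6 bumps 7 from row 2; 7 starts row 3. P = [[1, 2, 3], [5, 6], [7]].
Insert 4: appended to row 1. P = [[1, 2, 3, 4], [5, 6], [7]].

So P = [[1, 2, 3, 4], [5, 6], [7]], Q = [[1, 3, 5, 7], [2, 4], [6]].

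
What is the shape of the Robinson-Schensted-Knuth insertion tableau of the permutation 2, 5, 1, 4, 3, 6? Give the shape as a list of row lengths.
[3, 2, 1]

Row-insert each entry into an empty tableau.

After inserting 2: P = [[2]].
After inserting 5: P = [[2, 5]].
After inserting 1: P = [[1, 5], [2]].
After inserting 4: P = [[1, 4], [2, 5]].
After inserting 3: P = [[1, 3], [2, 4], [5]].
After inserting 6: P = [[1, 3, 6], [2, 4], [5]].

The final insertion tableau P = [[1, 3, 6], [2, 4], [5]] has shape [3, 2, 1].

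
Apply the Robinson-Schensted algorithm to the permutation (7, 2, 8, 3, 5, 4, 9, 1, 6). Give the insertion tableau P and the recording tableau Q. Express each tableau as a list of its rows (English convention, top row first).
P = [[1, 3, 4, 6], [2, 8, 9], [5], [7]], Q = [[1, 3, 5, 7], [2, 4, 9], [6], [8]]

Insert each entry of the permutation into P by Schensted row insertion, recording in Q the position of each new cell.

After inserting 7: P = [[7]].
After inserting 2: P = [[2], [7]].
After inserting 8: P = [[2, 8], [7]].
After inserting 3: P = [[2, 3], [7, 8]].
After inserting 5: P = [[2, 3, 5], [7, 8]].
After inserting 4: P = [[2, 3, 4], [5, 8], [7]].
After inserting 9: P = [[2, 3, 4, 9], [5, 8], [7]].
After inserting 1: P = [[1, 3, 4, 9], [2, 8], [5], [7]].
After inserting 6: P = [[1, 3, 4, 6], [2, 8, 9], [5], [7]].

So P = [[1, 3, 4, 6], [2, 8, 9], [5], [7]], Q = [[1, 3, 5, 7], [2, 4, 9], [6], [8]].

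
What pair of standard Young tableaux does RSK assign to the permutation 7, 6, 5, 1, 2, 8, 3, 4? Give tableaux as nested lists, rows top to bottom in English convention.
Insert each entry of the permutation into P by Schensted row insertion, recording in Q the position of each new cell.

After inserting 7: P = [[7]].
After inserting 6: P = [[6], [7]].
After inserting 5: P = [[5], [6], [7]].
After inserting 1: P = [[1], [5], [6], [7]].
After inserting 2: P = [[1, 2], [5], [6], [7]].
After inserting 8: P = [[1, 2, 8], [5], [6], [7]].
After inserting 3: P = [[1, 2, 3], [5, 8], [6], [7]].
After inserting 4: P = [[1, 2, 3, 4], [5, 8], [6], [7]].

So P = [[1, 2, 3, 4], [5, 8], [6], [7]], Q = [[1, 5, 6, 8], [2, 7], [3], [4]].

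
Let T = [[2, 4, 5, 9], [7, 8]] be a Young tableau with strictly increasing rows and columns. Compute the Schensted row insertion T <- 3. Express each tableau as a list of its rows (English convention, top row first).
[[2, 3, 5, 9], [4, 8], [7]]

In row 1, 3 replaces 4 (the leftmost entry greater than 3); 4 is bumped to row 2. In row 2, 4 replaces 7 (the leftmost entry greater than 4); 7 is bumped to row 3. 7 starts a new row 3. The new tableau is [[2, 3, 5, 9], [4, 8], [7]].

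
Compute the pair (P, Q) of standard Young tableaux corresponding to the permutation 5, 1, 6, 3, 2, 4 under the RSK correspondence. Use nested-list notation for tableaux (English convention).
P = [[1, 2, 4], [3, 6], [5]], Q = [[1, 3, 6], [2, 4], [5]]

Insert each entry of the permutation into P by Schensted row insertion, recording in Q the position of each new cell.

Insert 5: appended to row 1. P = [[5]], Q = [[1]].
Insert 1: 1 bumps 5 from row 1; 5 starts row 2. P = [[1], [5]], Q = [[1], [2]].
Insert 6: appended to row 1. P = [[1, 6], [5]], Q = [[1, 3], [2]].
Insert 3: 3 bumps 6 from row 1; 6 appends to row 2. P = [[1, 3], [5, 6]], Q = [[1, 3], [2, 4]].
Insert 2: 2 bumps 3 from row 1; 3 bumps 5 from row 2; 5 starts row 3. P = [[1, 2], [3, 6], [5]], Q = [[1, 3], [2, 4], [5]].
Insert 4: appended to row 1. P = [[1, 2, 4], [3, 6], [5]], Q = [[1, 3, 6], [2, 4], [5]].

So P = [[1, 2, 4], [3, 6], [5]], Q = [[1, 3, 6], [2, 4], [5]].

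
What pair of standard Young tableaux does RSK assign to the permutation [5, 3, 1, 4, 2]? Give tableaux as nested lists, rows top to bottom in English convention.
P = [[1, 2], [3, 4], [5]], Q = [[1, 4], [2, 5], [3]]

Insert each entry of the permutation into P by Schensted row insertion, recording in Q the position of each new cell.

Insert 5: appended to row 1. P = [[5]].
Insert 3: 3 bumps 5 from row 1; 5 starts row 2. P = [[3], [5]].
Insert 1: 1 bumps 3 from row 1; 3 bumps 5 from row 2; 5 starts row 3. P = [[1], [3], [5]].
Insert 4: appended to row 1. P = [[1, 4], [3], [5]].
Insert 2: 2 bumps 4 from row 1; 4 appends to row 2. P = [[1, 2], [3, 4], [5]].

So P = [[1, 2], [3, 4], [5]], Q = [[1, 4], [2, 5], [3]].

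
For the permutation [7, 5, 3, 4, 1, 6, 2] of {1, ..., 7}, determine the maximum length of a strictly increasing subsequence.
3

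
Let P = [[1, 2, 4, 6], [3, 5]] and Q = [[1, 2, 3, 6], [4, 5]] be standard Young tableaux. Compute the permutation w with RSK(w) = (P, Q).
Reverse the RSK construction: for i from n down to 1, find the cell of Q containing i, remove the entry at that cell from P, and reverse-bump it up through P; the value ejected from row 1 is w(i).

Step i=6: Q has 6 at row 1, column 4; remove that cell from P, ejecting 6. So w(6) = 6. P is now [[1, 2, 4], [3, 5]].
Step i=5: Q has 5 at row 2, column 2; remove 5 from row 2 of P and reverse-bump: 5 enters row 1 and ejects 4. So w(5) = 4. P is now [[1, 2, 5], [3]].
Step i=4: Q has 4 at row 2, column 1; remove 3 from row 2 of P and reverse-bump: 3 enters row 1 and ejects 2. So w(4) = 2. P is now [[1, 3, 5]].
Step i=3: Q has 3 at row 1, column 3; remove that cell from P, ejecting 5. So w(3) = 5. P is now [[1, 3]].
Step i=2: Q has 2 at row 1, column 2; remove that cell from P, ejecting 3. So w(2) = 3. P is now [[1]].
Step i=1: Q has 1 at row 1, column 1; remove that cell from P, ejecting 1. So w(1) = 1. P is now [].

So w = 1 3 5 2 4 6.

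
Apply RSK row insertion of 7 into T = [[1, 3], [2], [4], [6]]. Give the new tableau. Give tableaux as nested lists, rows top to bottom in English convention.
7 is larger than every entry of row 1, so it is appended to row 1. The new tableau is [[1, 3, 7], [2], [4], [6]].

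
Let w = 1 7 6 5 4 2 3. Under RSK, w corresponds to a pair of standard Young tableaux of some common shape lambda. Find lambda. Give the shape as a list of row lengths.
[3, 1, 1, 1, 1]

Row-insert each entry into an empty tableau.

After inserting 1: P = [[1]].
After inserting 7: P = [[1, 7]].
After inserting 6: P = [[1, 6], [7]].
After inserting 5: P = [[1, 5], [6], [7]].
After inserting 4: P = [[1, 4], [5], [6], [7]].
After inserting 2: P = [[1, 2], [4], [5], [6], [7]].
After inserting 3: P = [[1, 2, 3], [4], [5], [6], [7]].

The final insertion tableau P = [[1, 2, 3], [4], [5], [6], [7]] has shape [3, 1, 1, 1, 1].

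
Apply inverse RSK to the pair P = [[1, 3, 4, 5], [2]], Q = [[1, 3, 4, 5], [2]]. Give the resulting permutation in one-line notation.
2 1 3 4 5

Reverse the RSK construction: for i from n down to 1, find the cell of Q containing i, remove the entry at that cell from P, and reverse-bump it up through P; the value ejected from row 1 is w(i).

Step i=5: Q has 5 at row 1, column 4; remove that cell from P, ejecting 5. So w(5) = 5. P is now [[1, 3, 4], [2]].
Step i=4: Q has 4 at row 1, column 3; remove that cell from P, ejecting 4. So w(4) = 4. P is now [[1, 3], [2]].
Step i=3: Q has 3 at row 1, column 2; remove that cell from P, ejecting 3. So w(3) = 3. P is now [[1], [2]].
Step i=2: Q has 2 at row 2, column 1; remove 2 from row 2 of P and reverse-bump: 2 enters row 1 and ejects 1. So w(2) = 1. P is now [[2]].
Step i=1: Q has 1 at row 1, column 1; remove that cell from P, ejecting 2. So w(1) = 2. P is now [].

So w = 2 1 3 4 5.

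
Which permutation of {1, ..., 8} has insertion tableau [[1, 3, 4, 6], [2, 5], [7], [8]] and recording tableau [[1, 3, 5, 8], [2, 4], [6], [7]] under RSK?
Reverse the RSK construction: for i from n down to 1, find the cell of Q containing i, remove the entry at that cell from P, and reverse-bump it up through P; the value ejected from row 1 is w(i).

Step i=8: Q has 8 at row 1, column 4; remove that cell from P, ejecting 6. So w(8) = 6. P is now [[1, 3, 4], [2, 5], [7], [8]].
Step i=7: Q has 7 at row 4, column 1; remove 8 from row 4 of P and reverse-bump: 8 enters row 3 and ejects 7; 7 enters row 2 and ejects 5; 5 enters row 1 and ejects 4. So w(7) = 4. P is now [[1, 3, 5], [2, 7], [8]].
Step i=6: Q has 6 at row 3, column 1; remove 8 from row 3 of P and reverse-bump: 8 enters row 2 and ejects 7; 7 enters row 1 and ejects 5. So w(6) = 5. P is now [[1, 3, 7], [2, 8]].
Step i=5: Q has 5 at row 1, column 3; remove that cell from P, ejecting 7. So w(5) = 7. P is now [[1, 3], [2, 8]].
Step i=4: Q has 4 at row 2, column 2; remove 8 from row 2 of P and reverse-bump: 8 enters row 1 and ejects 3. So w(4) = 3. P is now [[1, 8], [2]].
Step i=3: Q has 3 at row 1, column 2; remove that cell from P, ejecting 8. So w(3) = 8. P is now [[1], [2]].
Step i=2: Q has 2 at row 2, column 1; remove 2 from row 2 of P and reverse-bump: 2 enters row 1 and ejects 1. So w(2) = 1. P is now [[2]].
Step i=1: Q has 1 at row 1, column 1; remove that cell from P, ejecting 2. So w(1) = 2. P is now [].

So w = 2 1 8 3 7 5 4 6.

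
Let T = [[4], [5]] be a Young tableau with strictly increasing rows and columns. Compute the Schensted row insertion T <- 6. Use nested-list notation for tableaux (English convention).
[[4, 6], [5]]

6 is larger than every entry of row 1, so it is appended to row 1. The new tableau is [[4, 6], [5]].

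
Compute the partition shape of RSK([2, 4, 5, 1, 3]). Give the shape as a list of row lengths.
[3, 2]

Row-insert each entry into an empty tableau.

After inserting 2: P = [[2]].
After inserting 4: P = [[2, 4]].
After inserting 5: P = [[2, 4, 5]].
After inserting 1: P = [[1, 4, 5], [2]].
After inserting 3: P = [[1, 3, 5], [2, 4]].

The final insertion tableau P = [[1, 3, 5], [2, 4]] has shape [3, 2].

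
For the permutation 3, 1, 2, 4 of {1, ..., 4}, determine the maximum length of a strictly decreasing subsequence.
2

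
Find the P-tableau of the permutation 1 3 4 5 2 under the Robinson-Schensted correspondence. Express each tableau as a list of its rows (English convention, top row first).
P = [[1, 2, 4, 5], [3]]

Insert 1: appended to row 1. P = [[1]].
Insert 3: appended to row 1. P = [[1, 3]].
Insert 4: appended to row 1. P = [[1, 3, 4]].
Insert 5: appended to row 1. P = [[1, 3, 4, 5]].
Insert 2: 2 bumps 3 from row 1; 3 starts row 2. P = [[1, 2, 4, 5], [3]].

So P = [[1, 2, 4, 5], [3]].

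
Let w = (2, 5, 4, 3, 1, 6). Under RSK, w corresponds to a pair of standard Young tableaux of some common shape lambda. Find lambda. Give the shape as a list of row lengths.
Row-insert each entry into an empty tableau.

After inserting 2: P = [[2]].
After inserting 5: P = [[2, 5]].
After inserting 4: P = [[2, 4], [5]].
After inserting 3: P = [[2, 3], [4], [5]].
After inserting 1: P = [[1, 3], [2], [4], [5]].
After inserting 6: P = [[1, 3, 6], [2], [4], [5]].

The final insertion tableau P = [[1, 3, 6], [2], [4], [5]] has shape [3, 1, 1, 1].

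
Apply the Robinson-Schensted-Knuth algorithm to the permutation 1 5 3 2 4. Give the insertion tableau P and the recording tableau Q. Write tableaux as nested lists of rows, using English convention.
Insert each entry of the permutation into P by Schensted row insertion, recording in Q the position of each new cell.

Insert 1: appended to row 1. P = [[1]].
Insert 5: appended to row 1. P = [[1, 5]].
Insert 3: 3 bumps 5 from row 1; 5 starts row 2. P = [[1, 3], [5]].
Insert 2: 2 bumps 3 from row 1; 3 bumps 5 from row 2; 5 starts row 3. P = [[1, 2], [3], [5]].
Insert 4: appended to row 1. P = [[1, 2, 4], [3], [5]].

So P = [[1, 2, 4], [3], [5]], Q = [[1, 2, 5], [3], [4]].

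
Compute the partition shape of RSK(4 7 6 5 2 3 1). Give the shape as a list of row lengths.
[2, 2, 1, 1, 1]

Row-insert each entry into an empty tableau.

After inserting 4: P = [[4]].
After inserting 7: P = [[4, 7]].
After inserting 6: P = [[4, 6], [7]].
After inserting 5: P = [[4, 5], [6], [7]].
After inserting 2: P = [[2, 5], [4], [6], [7]].
After inserting 3: P = [[2, 3], [4, 5], [6], [7]].
After inserting 1: P = [[1, 3], [2, 5], [4], [6], [7]].

The final insertion tableau P = [[1, 3], [2, 5], [4], [6], [7]] has shape [2, 2, 1, 1, 1].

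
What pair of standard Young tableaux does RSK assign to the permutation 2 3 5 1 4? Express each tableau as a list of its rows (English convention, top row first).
P = [[1, 3, 4], [2, 5]], Q = [[1, 2, 3], [4, 5]]

Insert each entry of the permutation into P by Schensted row insertion, recording in Q the position of each new cell.

Insert 2: appended to row 1. P = [[2]].
Insert 3: appended to row 1. P = [[2, 3]].
Insert 5: appended to row 1. P = [[2, 3, 5]].
Insert 1: 1 bumps 2 from row 1; 2 starts row 2. P = [[1, 3, 5], [2]].
Insert 4: 4 bumps 5 from row 1; 5 appends to row 2. P = [[1, 3, 4], [2, 5]].

So P = [[1, 3, 4], [2, 5]], Q = [[1, 2, 3], [4, 5]].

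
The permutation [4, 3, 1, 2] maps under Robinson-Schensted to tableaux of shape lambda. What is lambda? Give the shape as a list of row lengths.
Row-insert each entry into an empty tableau.

After inserting 4: P = [[4]].
After inserting 3: P = [[3], [4]].
After inserting 1: P = [[1], [3], [4]].
After inserting 2: P = [[1, 2], [3], [4]].

The final insertion tableau P = [[1, 2], [3], [4]] has shape [2, 1, 1].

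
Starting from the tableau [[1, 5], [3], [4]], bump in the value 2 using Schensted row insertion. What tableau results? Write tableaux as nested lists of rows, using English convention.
In row 1, 2 replaces 5 (the leftmost entry greater than 2); 5 is bumped to row 2. 5 is appended to row 2. The new tableau is [[1, 2], [3, 5], [4]].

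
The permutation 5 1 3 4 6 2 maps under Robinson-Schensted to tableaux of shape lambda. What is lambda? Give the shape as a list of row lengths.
Row-insert each entry into an empty tableau.

After inserting 5: P = [[5]].
After inserting 1: P = [[1], [5]].
After inserting 3: P = [[1, 3], [5]].
After inserting 4: P = [[1, 3, 4], [5]].
After inserting 6: P = [[1, 3, 4, 6], [5]].
After inserting 2: P = [[1, 2, 4, 6], [3], [5]].

The final insertion tableau P = [[1, 2, 4, 6], [3], [5]] has shape [4, 1, 1].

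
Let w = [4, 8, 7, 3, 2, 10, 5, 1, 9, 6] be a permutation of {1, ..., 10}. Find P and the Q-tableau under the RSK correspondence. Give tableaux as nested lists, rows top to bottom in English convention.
Insert each entry of the permutation into P by Schensted row insertion, recording in Q the position of each new cell.

Insert 4: appended to row 1. P = [[4]].
Insert 8: appended to row 1. P = [[4, 8]].
Insert 7: 7 bumps 8 from row 1; 8 starts row 2. P = [[4, 7], [8]].
Insert 3: 3 bumps 4 from row 1; 4 bumps 8 from row 2; 8 starts row 3. P = [[3, 7], [4], [8]].
Insert 2: 2 bumps 3 from row 1; 3 bumps 4 from row 2; 4 bumps 8 from row 3; 8 starts row 4. P = [[2, 7], [3], [4], [8]].
Insert 10: appended to row 1. P = [[2, 7, 10], [3], [4], [8]].
Insert 5: 5 bumps 7 from row 1; 7 appends to row 2. P = [[2, 5, 10], [3, 7], [4], [8]].
Insert 1: 1 bumps 2 from row 1; 2 bumps 3 from row 2; 3 bumps 4 from row 3; 4 bumps 8 from row 4; 8 starts row 5. P = [[1, 5, 10], [2, 7], [3], [4], [8]].
Insert 9: 9 bumps 10 from row 1; 10 appends to row 2. P = [[1, 5, 9], [2, 7, 10], [3], [4], [8]].
Insert 6: 6 bumps 9 from row 1; 9 bumps 10 from row 2; 10 appends to row 3. P = [[1, 5, 6], [2, 7, 9], [3, 10], [4], [8]].

So P = [[1, 5, 6], [2, 7, 9], [3, 10], [4], [8]], Q = [[1, 2, 6], [3, 7, 9], [4, 10], [5], [8]].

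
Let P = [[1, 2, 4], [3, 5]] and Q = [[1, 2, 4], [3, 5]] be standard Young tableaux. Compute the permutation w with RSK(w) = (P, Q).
1 3 2 5 4

Reverse RSK: for i = n, n-1, ..., 1, locate i in Q, remove the corresponding corner cell from P, and reverse-bump its entry up through P; the value ejected from row 1 is w(i).

So w = 1 3 2 5 4.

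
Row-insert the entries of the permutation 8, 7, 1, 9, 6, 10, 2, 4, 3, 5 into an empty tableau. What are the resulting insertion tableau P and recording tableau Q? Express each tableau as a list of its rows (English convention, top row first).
Insert each entry of the permutation into P by Schensted row insertion, recording in Q the position of each new cell.

Insert 8: appended to row 1. P = [[8]].
Insert 7: 7 bumps 8 from row 1; 8 starts row 2. P = [[7], [8]].
Insert 1: 1 bumps 7 from row 1; 7 bumps 8 from row 2; 8 starts row 3. P = [[1], [7], [8]].
Insert 9: appended to row 1. P = [[1, 9], [7], [8]].
Insert 6: 6 bumps 9 from row 1; 9 appends to row 2. P = [[1, 6], [7, 9], [8]].
Insert 10: appended to row 1. P = [[1, 6, 10], [7, 9], [8]].
Insert 2: 2 bumps 6 from row 1; 6 bumps 7 from row 2; 7 bumps 8 from row 3; 8 starts row 4. P = [[1, 2, 10], [6, 9], [7], [8]].
Insert 4: 4 bumps 10 from row 1; 10 appends to row 2. P = [[1, 2, 4], [6, 9, 10], [7], [8]].
Insert 3: 3 bumps 4 from row 1; 4 bumps 6 from row 2; 6 bumps 7 from row 3; 7 bumps 8 from row 4; 8 starts row 5. P = [[1, 2, 3], [4, 9, 10], [6], [7], [8]].
Insert 5: appended to row 1. P = [[1, 2, 3, 5], [4, 9, 10], [6], [7], [8]].

So P = [[1, 2, 3, 5], [4, 9, 10], [6], [7], [8]], Q = [[1, 4, 6, 10], [2, 5, 8], [3], [7], [9]].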